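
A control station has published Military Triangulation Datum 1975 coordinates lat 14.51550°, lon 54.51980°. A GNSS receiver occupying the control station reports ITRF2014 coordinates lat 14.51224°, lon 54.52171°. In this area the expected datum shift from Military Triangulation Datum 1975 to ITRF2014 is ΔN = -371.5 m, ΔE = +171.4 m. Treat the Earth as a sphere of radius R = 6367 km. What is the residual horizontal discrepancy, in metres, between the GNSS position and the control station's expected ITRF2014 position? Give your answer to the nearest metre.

Observed coordinate differences: Δφ = -0.00326°, Δλ = +0.00191°.
Converting to metres (1° lat = 111125 m, cos φ = 0.968080): observed ΔN = -362.3 m, observed ΔE = 205.5 m.
Subtracting the expected shift leaves a residual of -362.3 − (-371.5) = 9.2 m north and 205.5 − (171.4) = 34.1 m east.
Residual distance = √(9.2² + 34.1²) = 35.3 m.

35 m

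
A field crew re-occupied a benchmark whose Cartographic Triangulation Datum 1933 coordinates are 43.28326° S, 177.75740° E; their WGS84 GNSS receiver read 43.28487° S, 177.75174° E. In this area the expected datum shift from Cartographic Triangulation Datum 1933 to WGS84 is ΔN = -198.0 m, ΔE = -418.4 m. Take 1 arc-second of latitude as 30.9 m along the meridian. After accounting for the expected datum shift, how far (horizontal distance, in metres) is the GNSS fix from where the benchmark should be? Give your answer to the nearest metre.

Observed coordinate differences: Δφ = -0.00161°, Δλ = -0.00566°.
Converting to metres (1° lat = 111240 m, cos φ = 0.727973): observed ΔN = -179.1 m, observed ΔE = -458.3 m.
Subtracting the expected shift leaves a residual of -179.1 − (-198.0) = 18.9 m north and -458.3 − (-418.4) = -39.9 m east.
Residual distance = √(18.9² + (-39.9)²) = 44.2 m.

44 m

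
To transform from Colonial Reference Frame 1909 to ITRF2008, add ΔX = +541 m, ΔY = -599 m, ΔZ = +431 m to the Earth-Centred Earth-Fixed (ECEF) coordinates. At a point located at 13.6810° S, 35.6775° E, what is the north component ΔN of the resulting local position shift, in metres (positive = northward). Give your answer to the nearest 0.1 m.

ΔN = 440.1 m

At φ = -13.6810°, λ = 35.6775°: sin φ = -0.236516, cos φ = 0.971628, sin λ = 0.583222, cos λ = 0.812313.
ΔN = −sin φ cos λ·ΔX − sin φ sin λ·ΔY + cos φ·ΔZ = −(-0.236516)(0.812313)(541) − (-0.236516)(0.583222)(-599) + (0.971628)(431) = 440.08 m.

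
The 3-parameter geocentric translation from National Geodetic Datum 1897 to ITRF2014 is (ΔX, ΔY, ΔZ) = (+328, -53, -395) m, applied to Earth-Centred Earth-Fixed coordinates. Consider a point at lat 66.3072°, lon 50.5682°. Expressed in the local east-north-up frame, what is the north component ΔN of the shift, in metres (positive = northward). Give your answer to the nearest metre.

ΔN = -312 m

At φ = 66.3072°, λ = 50.5682°: sin φ = 0.915713, cos φ = 0.401833, sin λ = 0.772381, cos λ = 0.635159.
ΔN = −sin φ cos λ·ΔX − sin φ sin λ·ΔY + cos φ·ΔZ = −(0.915713)(0.635159)(328) − (0.915713)(0.772381)(-53) + (0.401833)(-395) = -312.01 m.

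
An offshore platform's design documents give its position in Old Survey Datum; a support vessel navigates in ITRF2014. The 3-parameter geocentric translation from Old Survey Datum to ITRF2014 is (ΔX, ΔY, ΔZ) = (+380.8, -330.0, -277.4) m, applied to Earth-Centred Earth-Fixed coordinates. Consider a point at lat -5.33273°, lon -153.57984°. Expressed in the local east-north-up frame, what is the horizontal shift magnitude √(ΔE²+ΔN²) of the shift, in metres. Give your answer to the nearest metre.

At φ = -5.33273°, λ = -153.57984°: sin φ = -0.092939, cos φ = 0.995672, sin λ = -0.444950, cos λ = -0.895555.
ΔE = −sin λ·ΔX + cos λ·ΔY = −(-0.444950)·(380.8) + (-0.895555)·(-330.0) = 464.97 m.
ΔN = −sin φ cos λ·ΔX − sin φ sin λ·ΔY + cos φ·ΔZ = −(-0.092939)(-0.895555)(380.8) − (-0.092939)(-0.444950)(-330.0) + (0.995672)(-277.4) = -294.25 m.
Horizontal magnitude = √(ΔE² + ΔN²) = √(464.97² + (-294.25)²) = 550.25 m.

550 m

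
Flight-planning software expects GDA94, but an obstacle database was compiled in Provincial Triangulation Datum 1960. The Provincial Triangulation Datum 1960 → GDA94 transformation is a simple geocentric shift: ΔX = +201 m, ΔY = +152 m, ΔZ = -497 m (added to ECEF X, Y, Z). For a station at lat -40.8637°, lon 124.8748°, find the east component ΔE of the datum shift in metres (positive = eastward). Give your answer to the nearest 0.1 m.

The local east axis at (φ, λ) is (−sin λ, cos λ, 0), so ΔE = −sin(124.8748°)·201 + cos(124.8748°)·152 = -251.81 m.

ΔE = -251.8 m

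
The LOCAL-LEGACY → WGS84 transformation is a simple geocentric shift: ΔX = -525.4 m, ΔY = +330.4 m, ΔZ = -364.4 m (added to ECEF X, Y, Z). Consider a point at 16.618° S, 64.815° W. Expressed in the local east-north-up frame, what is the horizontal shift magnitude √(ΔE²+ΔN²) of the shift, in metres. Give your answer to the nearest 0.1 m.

600.6 m

At φ = -16.618°, λ = -64.815°: sin φ = -0.285989, cos φ = 0.958233, sin λ = -0.904938, cos λ = 0.425542.
ΔE = −sin λ·ΔX + cos λ·ΔY = −(-0.904938)·(-525.4) + (0.425542)·(330.4) = -334.86 m.
ΔN = −sin φ cos λ·ΔX − sin φ sin λ·ΔY + cos φ·ΔZ = −(-0.285989)(0.425542)(-525.4) − (-0.285989)(-0.904938)(330.4) + (0.958233)(-364.4) = -498.63 m.
Horizontal magnitude = √(ΔE² + ΔN²) = √((-334.86)² + (-498.63)²) = 600.63 m.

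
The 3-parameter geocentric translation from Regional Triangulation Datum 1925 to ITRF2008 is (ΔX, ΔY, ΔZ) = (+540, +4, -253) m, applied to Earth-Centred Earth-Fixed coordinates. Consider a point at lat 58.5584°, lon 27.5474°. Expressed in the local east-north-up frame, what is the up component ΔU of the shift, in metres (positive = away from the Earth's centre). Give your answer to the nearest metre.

ΔU = 35 m

The local up (radial) axis is (cos φ cos λ, cos φ sin λ, sin φ), giving ΔU = 249.745 + 0.965 − 215.853 = 34.86 m.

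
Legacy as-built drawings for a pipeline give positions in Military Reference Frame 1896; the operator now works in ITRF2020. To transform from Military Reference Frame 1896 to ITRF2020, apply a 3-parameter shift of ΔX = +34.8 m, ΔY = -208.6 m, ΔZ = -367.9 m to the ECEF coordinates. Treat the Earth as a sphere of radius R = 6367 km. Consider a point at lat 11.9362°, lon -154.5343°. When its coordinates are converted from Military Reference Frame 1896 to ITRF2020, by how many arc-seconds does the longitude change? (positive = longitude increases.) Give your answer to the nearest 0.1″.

Δλ = 6.7″

sin φ = 0.206822, cos φ = 0.978379, sin λ = -0.429971, cos λ = -0.902843.
East component: ΔE = −sin λ·ΔX + cos λ·ΔY = −(-0.429971)(34.8) + (-0.902843)(-208.6) = 203.30 m.
1° of latitude spans πR/180 = 111125 m; at latitude φ, 1° of longitude spans that × cos φ = 108722.4 m, so Δλ = 203.30 / 108722.4 × 3600 = 6.732″.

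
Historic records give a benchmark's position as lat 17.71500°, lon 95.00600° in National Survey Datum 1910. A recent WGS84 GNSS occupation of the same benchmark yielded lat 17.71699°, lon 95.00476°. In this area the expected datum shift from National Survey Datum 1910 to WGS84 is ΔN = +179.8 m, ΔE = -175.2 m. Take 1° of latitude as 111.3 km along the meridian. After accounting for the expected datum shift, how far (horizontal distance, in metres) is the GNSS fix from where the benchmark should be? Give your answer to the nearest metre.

60 m

Observed coordinate differences: Δφ = +0.00199°, Δλ = -0.00124°.
Converting to metres (1° lat = 111300 m, cos φ = 0.952582): observed ΔN = 221.5 m, observed ΔE = -131.5 m.
Subtracting the expected shift leaves a residual of 221.5 − (179.8) = 41.7 m north and -131.5 − (-175.2) = 43.7 m east.
Residual distance = √(41.7² + 43.7²) = 60.4 m.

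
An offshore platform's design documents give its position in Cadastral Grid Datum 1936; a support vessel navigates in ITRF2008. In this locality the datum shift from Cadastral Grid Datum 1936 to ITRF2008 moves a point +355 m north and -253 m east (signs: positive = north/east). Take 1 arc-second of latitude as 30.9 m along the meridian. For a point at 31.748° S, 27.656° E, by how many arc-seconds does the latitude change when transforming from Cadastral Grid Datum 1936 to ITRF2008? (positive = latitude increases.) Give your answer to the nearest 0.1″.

1″ of latitude = 30.90 m, so Δφ = 355.0 / 30.90 = 11.489″.

Δφ = 11.5″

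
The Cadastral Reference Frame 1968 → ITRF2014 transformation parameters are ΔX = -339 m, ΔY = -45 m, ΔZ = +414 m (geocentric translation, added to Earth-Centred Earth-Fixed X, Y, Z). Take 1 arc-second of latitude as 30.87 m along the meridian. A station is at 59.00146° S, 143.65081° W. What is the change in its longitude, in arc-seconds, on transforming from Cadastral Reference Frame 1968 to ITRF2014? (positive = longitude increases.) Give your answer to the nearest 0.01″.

sin φ = -0.857180, cos φ = 0.515016, sin λ = -0.592705, cos λ = -0.805420.
East component: ΔE = −sin λ·ΔX + cos λ·ΔY = −(-0.592705)(-339) + (-0.805420)(-45) = -164.68 m.
1° of latitude spans 3600 × 30.87 = 111132 m; at latitude φ, 1° of longitude spans that × cos φ = 57234.8 m, so Δλ = -164.68 / 57234.8 × 3600 = -10.358″.

Δλ = -10.36″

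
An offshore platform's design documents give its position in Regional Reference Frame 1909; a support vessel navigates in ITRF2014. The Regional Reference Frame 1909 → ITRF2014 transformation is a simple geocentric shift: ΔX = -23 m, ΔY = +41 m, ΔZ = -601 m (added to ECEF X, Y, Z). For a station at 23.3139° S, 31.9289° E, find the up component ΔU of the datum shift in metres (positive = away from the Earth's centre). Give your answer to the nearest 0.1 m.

The local up (radial) axis is (cos φ cos λ, cos φ sin λ, sin φ), giving ΔU = -17.926 + 19.913 + 237.857 = 239.84 m.

ΔU = 239.8 m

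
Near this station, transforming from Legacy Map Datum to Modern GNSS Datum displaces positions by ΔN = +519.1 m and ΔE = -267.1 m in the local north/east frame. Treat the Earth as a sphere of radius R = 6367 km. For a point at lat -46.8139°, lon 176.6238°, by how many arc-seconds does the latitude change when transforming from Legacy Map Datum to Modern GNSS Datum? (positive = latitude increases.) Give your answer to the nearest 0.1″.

Δφ = 16.8″

On a sphere of radius R, 1 rad of latitude = R, so Δφ = ΔN / R = 519.1 / 6367000 = 8.1530e-05 rad = 16.817″.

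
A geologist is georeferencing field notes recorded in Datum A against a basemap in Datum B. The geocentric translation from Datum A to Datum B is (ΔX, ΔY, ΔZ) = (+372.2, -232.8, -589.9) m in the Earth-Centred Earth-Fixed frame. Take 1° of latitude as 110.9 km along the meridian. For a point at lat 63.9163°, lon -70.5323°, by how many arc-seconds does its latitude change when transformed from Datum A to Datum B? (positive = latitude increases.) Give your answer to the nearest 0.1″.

sin φ = 0.898153, cos φ = 0.439684, sin λ = -0.942830, cos λ = 0.333275.
North component: ΔN = −sin φ cos λ·ΔX − sin φ sin λ·ΔY + cos φ·ΔZ = −(0.898153)(0.333275)(372.2) − (0.898153)(-0.942830)(-232.8) + (0.439684)(-589.9) = -567.92 m.
1° of latitude spans 110900 m, so Δφ = -567.92 / 110900 × 3600 = -18.436″.

Δφ = -18.4″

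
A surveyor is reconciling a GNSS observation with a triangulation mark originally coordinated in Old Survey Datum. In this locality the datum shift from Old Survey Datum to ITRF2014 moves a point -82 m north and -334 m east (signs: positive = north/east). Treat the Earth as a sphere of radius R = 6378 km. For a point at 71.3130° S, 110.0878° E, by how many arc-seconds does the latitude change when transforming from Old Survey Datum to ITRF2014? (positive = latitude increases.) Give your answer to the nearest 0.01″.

Δφ = -2.65″

On a sphere of radius R, 1 rad of latitude = R, so Δφ = ΔN / R = -82.0 / 6378000 = -1.2857e-05 rad = -2.652″.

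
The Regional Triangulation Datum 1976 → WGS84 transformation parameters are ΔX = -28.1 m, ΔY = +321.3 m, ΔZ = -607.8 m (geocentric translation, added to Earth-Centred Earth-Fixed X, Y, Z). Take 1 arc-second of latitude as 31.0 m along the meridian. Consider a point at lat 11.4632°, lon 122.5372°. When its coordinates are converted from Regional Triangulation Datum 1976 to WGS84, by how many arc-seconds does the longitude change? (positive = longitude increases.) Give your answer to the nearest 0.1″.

Δλ = -4.9″

sin φ = 0.198739, cos φ = 0.980053, sin λ = 0.843042, cos λ = -0.537847.
East component: ΔE = −sin λ·ΔX + cos λ·ΔY = −(0.843042)(-28.1) + (-0.537847)(321.3) = -149.12 m.
1° of latitude spans 3600 × 31.00 = 111600 m; at latitude φ, 1° of longitude spans that × cos φ = 109373.9 m, so Δλ = -149.12 / 109373.9 × 3600 = -4.908″.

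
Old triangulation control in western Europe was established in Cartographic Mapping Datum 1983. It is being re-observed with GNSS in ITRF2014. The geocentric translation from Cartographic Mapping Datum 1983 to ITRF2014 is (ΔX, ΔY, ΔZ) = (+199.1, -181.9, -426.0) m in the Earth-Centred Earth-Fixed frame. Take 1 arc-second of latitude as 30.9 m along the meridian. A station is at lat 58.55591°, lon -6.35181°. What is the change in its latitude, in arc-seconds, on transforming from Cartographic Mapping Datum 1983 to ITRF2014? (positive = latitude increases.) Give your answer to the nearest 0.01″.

sin φ = 0.853150, cos φ = 0.521666, sin λ = -0.110633, cos λ = 0.993861.
North component: ΔN = −sin φ cos λ·ΔX − sin φ sin λ·ΔY + cos φ·ΔZ = −(0.853150)(0.993861)(199.1) − (0.853150)(-0.110633)(-181.9) + (0.521666)(-426.0) = -408.22 m.
1° of latitude spans 3600 × 30.90 = 111240 m, so Δφ = -408.22 / 111240 × 3600 = -13.211″.

Δφ = -13.21″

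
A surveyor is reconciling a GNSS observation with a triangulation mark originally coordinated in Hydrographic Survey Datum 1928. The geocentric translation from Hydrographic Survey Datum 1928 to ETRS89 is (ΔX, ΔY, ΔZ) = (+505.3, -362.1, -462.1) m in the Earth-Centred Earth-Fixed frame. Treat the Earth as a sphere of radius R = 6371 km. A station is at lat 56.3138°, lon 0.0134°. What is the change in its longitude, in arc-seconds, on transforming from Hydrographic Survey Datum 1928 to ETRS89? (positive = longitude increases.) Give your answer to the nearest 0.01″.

sin φ = 0.832088, cos φ = 0.554644, sin λ = 0.000234, cos λ = 1.000000.
East component: ΔE = −sin λ·ΔX + cos λ·ΔY = −(0.000234)(505.3) + (1.000000)(-362.1) = -362.22 m.
1° of latitude spans πR/180 = 111195 m; at latitude φ, 1° of longitude spans that × cos φ = 61673.6 m, so Δλ = -362.22 / 61673.6 × 3600 = -21.143″.

Δλ = -21.14″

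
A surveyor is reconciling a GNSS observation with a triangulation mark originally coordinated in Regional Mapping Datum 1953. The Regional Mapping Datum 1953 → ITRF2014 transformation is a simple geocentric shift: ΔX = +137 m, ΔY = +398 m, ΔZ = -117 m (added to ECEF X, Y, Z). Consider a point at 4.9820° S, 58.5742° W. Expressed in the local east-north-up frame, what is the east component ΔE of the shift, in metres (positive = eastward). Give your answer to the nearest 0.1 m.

The local east axis at (φ, λ) is (−sin λ, cos λ, 0), so ΔE = −sin(-58.5742°)·137 + cos(-58.5742°)·398 = 324.42 m.

ΔE = 324.4 m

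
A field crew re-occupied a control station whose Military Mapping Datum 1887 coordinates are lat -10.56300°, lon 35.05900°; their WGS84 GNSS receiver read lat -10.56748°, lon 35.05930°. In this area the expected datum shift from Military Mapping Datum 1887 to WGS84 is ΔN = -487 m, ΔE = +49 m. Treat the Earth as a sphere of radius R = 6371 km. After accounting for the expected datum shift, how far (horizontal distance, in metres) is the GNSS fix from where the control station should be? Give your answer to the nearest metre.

20 m

Observed coordinate differences: Δφ = -0.00448°, Δλ = +0.00030°.
Converting to metres (1° lat = 111195 m, cos φ = 0.983054): observed ΔN = -498.2 m, observed ΔE = 32.8 m.
Subtracting the expected shift leaves a residual of -498.2 − (-487) = -11.2 m north and 32.8 − (49) = -16.2 m east.
Residual distance = √((-11.2)² + (-16.2)²) = 19.7 m.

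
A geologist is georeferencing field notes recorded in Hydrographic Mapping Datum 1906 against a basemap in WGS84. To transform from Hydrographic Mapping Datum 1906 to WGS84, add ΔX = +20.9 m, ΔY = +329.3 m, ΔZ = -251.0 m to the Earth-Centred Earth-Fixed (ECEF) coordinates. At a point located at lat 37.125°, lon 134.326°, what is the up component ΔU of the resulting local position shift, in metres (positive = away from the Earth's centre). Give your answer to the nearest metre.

The local up (radial) axis is (cos φ cos λ, cos φ sin λ, sin φ), giving ΔU = -11.644 + 187.827 − 151.493 = 24.69 m.

ΔU = 25 m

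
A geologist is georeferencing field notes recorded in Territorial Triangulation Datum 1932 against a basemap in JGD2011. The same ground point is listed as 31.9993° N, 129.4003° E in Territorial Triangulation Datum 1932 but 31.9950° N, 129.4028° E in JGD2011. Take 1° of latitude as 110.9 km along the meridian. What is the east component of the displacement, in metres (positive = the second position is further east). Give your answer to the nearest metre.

ΔE = 235 m

Δφ = 31.9950° − 31.9993° = -0.0043°; Δλ = 129.4028° − 129.4003° = +0.0025°.
ΔN = Δφ × 110900 = -476.9 m; ΔE = Δλ × 110900 × cos(31.9993°) = +0.0025 × 110900 × 0.848055 = 235.1 m.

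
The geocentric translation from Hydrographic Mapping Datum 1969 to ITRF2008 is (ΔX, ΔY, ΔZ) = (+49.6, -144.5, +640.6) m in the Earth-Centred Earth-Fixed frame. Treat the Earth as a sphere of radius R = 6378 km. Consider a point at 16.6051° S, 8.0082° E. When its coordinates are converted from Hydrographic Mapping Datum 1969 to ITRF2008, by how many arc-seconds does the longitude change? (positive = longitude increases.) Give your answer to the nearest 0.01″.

Δλ = -5.06″

sin φ = -0.285774, cos φ = 0.958297, sin λ = 0.139315, cos λ = 0.990248.
East component: ΔE = −sin λ·ΔX + cos λ·ΔY = −(0.139315)(49.6) + (0.990248)(-144.5) = -150.00 m.
1° of latitude spans πR/180 = 111317 m; at latitude φ, 1° of longitude spans that × cos φ = 106674.9 m, so Δλ = -150.00 / 106674.9 × 3600 = -5.062″.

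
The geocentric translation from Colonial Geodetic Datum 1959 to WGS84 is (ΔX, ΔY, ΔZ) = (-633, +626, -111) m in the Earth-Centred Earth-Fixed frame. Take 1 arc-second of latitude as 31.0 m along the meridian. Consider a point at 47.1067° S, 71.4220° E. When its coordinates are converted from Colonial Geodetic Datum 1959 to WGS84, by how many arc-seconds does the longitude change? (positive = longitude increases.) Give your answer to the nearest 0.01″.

Δλ = 37.89″

sin φ = -0.732622, cos φ = 0.680635, sin λ = 0.947891, cos λ = 0.318595.
East component: ΔE = −sin λ·ΔX + cos λ·ΔY = −(0.947891)(-633) + (0.318595)(626) = 799.46 m.
1° of latitude spans 3600 × 31.00 = 111600 m; at latitude φ, 1° of longitude spans that × cos φ = 75958.9 m, so Δλ = 799.46 / 75958.9 × 3600 = 37.889″.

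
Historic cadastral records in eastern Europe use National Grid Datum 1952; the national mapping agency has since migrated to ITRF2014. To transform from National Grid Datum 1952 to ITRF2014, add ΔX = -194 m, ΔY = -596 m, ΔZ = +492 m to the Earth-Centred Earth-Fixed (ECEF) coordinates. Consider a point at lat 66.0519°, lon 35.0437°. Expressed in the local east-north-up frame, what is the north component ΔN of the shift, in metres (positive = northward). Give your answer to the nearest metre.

The local north axis is (−sin φ cos λ, −sin φ sin λ, cos φ), giving ΔN = 145.157 + 312.763 + 199.707 = 657.63 m.

ΔN = 658 m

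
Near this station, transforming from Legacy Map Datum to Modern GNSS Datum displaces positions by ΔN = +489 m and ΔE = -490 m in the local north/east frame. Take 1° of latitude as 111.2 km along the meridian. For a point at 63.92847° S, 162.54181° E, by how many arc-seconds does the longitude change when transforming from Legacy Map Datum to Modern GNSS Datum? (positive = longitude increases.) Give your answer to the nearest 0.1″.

At latitude -63.92847°, cos φ = 0.439493.
1° of longitude at this latitude = 111.2 × cos φ = 48.87 km, so Δλ = -490.0 / 48871.6 = -0.0100263° = -36.095″.

Δλ = -36.1″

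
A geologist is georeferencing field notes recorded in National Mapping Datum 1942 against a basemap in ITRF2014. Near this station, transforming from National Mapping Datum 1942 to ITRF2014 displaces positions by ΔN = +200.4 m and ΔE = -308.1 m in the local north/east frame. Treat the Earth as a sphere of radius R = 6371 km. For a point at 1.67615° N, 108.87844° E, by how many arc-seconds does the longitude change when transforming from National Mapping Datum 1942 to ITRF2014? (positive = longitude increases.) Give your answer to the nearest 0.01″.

Δλ = -9.98″

At latitude 1.67615°, cos φ = 0.999572.
One radian of longitude at latitude φ spans R cos φ, so Δλ = ΔE / (R cos φ) = -308.1 / (6371000 × 0.999572) = -4.8380e-05 rad = -9.979″.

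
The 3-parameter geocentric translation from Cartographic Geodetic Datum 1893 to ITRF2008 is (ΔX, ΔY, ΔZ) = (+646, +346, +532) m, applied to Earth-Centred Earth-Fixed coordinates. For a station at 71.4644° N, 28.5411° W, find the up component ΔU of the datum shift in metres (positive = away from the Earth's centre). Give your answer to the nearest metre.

ΔU = 632 m

The local up (radial) axis is (cos φ cos λ, cos φ sin λ, sin φ), giving ΔU = 180.403 − 52.553 + 504.403 = 632.25 m.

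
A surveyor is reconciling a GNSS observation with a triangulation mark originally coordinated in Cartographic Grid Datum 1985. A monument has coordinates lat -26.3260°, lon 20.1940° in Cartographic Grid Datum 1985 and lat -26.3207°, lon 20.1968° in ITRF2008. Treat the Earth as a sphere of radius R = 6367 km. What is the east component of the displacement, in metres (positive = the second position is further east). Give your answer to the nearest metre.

ΔE = 279 m

Δφ = -26.3207° − -26.3260° = +0.0053°; Δλ = 20.1968° − 20.1940° = +0.0028°.
1° along a meridian = πR/180 = 111125 m.
ΔN = Δφ × 111125 = 589.0 m; ΔE = Δλ × 111125 × cos(-26.3260°) = +0.0028 × 111125 × 0.896285 = 278.9 m.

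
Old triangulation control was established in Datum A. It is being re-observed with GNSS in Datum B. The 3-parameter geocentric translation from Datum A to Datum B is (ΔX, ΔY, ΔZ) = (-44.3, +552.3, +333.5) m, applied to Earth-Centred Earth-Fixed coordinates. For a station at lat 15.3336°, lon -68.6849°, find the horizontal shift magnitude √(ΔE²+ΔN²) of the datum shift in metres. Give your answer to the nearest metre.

At φ = 15.3336°, λ = -68.6849°: sin φ = 0.264439, cos φ = 0.964403, sin λ = -0.931595, cos λ = 0.363497.
ΔE = −sin λ·ΔX + cos λ·ΔY = −(-0.931595)·(-44.3) + (0.363497)·(552.3) = 159.49 m.
ΔN = −sin φ cos λ·ΔX − sin φ sin λ·ΔY + cos φ·ΔZ = −(0.264439)(0.363497)(-44.3) − (0.264439)(-0.931595)(552.3) + (0.964403)(333.5) = 461.95 m.
Horizontal magnitude = √(ΔE² + ΔN²) = √(159.49² + 461.95²) = 488.70 m.

489 m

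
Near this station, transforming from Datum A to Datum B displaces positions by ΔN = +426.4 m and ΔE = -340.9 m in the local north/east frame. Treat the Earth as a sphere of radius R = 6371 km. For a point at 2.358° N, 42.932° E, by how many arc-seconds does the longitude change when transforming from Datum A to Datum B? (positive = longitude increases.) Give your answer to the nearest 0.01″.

At latitude 2.358°, cos φ = 0.999153.
One radian of longitude at latitude φ spans R cos φ, so Δλ = ΔE / (R cos φ) = -340.9 / (6371000 × 0.999153) = -5.3553e-05 rad = -11.046″.

Δλ = -11.05″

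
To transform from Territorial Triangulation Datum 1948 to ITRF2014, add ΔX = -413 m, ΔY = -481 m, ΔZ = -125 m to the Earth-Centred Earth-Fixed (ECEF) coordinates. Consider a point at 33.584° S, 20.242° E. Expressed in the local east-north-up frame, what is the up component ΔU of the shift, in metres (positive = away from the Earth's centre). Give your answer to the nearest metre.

At φ = -33.584°, λ = 20.242°: sin φ = -0.553159, cos φ = 0.833076, sin λ = 0.345986, cos λ = 0.938240.
ΔU = cos φ cos λ·ΔX + cos φ sin λ·ΔY + sin φ·ΔZ = (0.833076)(0.938240)(-413) + (0.833076)(0.345986)(-481) + (-0.553159)(-125) = -392.31 m.

ΔU = -392 m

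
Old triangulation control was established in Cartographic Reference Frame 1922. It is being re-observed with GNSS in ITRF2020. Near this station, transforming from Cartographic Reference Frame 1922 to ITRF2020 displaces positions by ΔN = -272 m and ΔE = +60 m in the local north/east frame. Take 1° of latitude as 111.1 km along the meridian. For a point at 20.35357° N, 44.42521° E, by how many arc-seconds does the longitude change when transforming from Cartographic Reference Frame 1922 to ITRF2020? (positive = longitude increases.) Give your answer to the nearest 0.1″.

Δλ = 2.1″

At latitude 20.35357°, cos φ = 0.937564.
1° of longitude at this latitude = 111.1 × cos φ = 104.16 km, so Δλ = 60.0 / 104163.4 = 0.0005760° = 2.074″.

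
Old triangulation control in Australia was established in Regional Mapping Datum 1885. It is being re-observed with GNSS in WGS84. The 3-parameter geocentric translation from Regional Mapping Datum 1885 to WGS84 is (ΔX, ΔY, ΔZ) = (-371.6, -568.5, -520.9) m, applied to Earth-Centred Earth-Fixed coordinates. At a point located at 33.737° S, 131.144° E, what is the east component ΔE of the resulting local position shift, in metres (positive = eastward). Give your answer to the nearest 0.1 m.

The local east axis at (φ, λ) is (−sin λ, cos λ, 0), so ΔE = −sin(131.144°)·(-371.6) + cos(131.144°)·(-568.5) = 653.88 m.

ΔE = 653.9 m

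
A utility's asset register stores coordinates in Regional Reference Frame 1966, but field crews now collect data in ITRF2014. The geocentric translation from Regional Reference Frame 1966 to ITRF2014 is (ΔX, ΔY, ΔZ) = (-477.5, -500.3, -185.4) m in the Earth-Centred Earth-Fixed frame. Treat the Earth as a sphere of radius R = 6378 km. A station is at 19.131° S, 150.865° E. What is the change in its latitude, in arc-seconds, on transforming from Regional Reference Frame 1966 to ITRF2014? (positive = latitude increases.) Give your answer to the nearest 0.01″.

Δφ = -3.83″

sin φ = -0.327729, cos φ = 0.944772, sin λ = 0.486869, cos λ = -0.873475.
North component: ΔN = −sin φ cos λ·ΔX − sin φ sin λ·ΔY + cos φ·ΔZ = −(-0.327729)(-0.873475)(-477.5) − (-0.327729)(0.486869)(-500.3) + (0.944772)(-185.4) = -118.30 m.
1° of latitude spans πR/180 = 111317 m, so Δφ = -118.30 / 111317 × 3600 = -3.826″.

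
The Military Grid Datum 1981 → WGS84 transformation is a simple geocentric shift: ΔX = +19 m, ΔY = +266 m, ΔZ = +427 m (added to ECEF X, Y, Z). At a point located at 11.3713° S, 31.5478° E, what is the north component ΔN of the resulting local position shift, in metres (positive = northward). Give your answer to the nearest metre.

ΔN = 449 m

At φ = -11.3713°, λ = 31.5478°: sin φ = -0.197166, cos φ = 0.980370, sin λ = 0.523210, cos λ = 0.852204.
ΔN = −sin φ cos λ·ΔX − sin φ sin λ·ΔY + cos φ·ΔZ = −(-0.197166)(0.852204)(19) − (-0.197166)(0.523210)(266) + (0.980370)(427) = 449.25 m.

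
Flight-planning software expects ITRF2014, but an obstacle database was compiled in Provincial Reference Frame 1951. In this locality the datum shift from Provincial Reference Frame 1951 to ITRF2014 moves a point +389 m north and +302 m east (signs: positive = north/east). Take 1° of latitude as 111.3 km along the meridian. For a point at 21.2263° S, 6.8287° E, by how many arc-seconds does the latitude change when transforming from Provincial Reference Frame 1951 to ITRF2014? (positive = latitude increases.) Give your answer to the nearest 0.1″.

1° of latitude = 111.3 km, so Δφ = 389.0 / 111300 = 0.0034951° = 12.582″.

Δφ = 12.6″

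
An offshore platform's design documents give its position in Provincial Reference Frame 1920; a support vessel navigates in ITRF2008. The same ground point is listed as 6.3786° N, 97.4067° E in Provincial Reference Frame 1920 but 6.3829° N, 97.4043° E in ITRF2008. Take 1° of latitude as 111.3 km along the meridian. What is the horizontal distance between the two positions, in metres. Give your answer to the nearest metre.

Δφ = 6.3829° − 6.3786° = +0.0043°; Δλ = 97.4043° − 97.4067° = -0.0024°.
ΔN = Δφ × 111300 = 478.6 m; ΔE = Δλ × 111300 × cos(6.3786°) = -0.0024 × 111300 × 0.993809 = -265.5 m.
Distance = √(ΔE² + ΔN²) = √((-265.5)² + 478.6²) = 547.3 m.

547 m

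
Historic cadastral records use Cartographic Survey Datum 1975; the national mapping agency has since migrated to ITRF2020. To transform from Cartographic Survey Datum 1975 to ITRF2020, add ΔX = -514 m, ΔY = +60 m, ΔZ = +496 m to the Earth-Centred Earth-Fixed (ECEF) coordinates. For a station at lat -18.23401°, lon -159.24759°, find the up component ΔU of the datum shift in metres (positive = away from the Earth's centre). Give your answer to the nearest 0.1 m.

ΔU = 281.1 m

The local up (radial) axis is (cos φ cos λ, cos φ sin λ, sin φ), giving ΔU = 456.517 − 20.192 − 155.198 = 281.13 m.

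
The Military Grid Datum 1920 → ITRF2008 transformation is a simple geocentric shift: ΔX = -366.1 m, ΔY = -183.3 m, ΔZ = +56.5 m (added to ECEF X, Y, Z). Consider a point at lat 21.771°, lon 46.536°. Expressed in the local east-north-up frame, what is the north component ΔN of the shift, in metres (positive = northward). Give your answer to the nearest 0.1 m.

At φ = 21.771°, λ = 46.536°: sin φ = 0.370898, cos φ = 0.928674, sin λ = 0.725807, cos λ = 0.687899.
ΔN = −sin φ cos λ·ΔX − sin φ sin λ·ΔY + cos φ·ΔZ = −(0.370898)(0.687899)(-366.1) − (0.370898)(0.725807)(-183.3) + (0.928674)(56.5) = 195.22 m.

ΔN = 195.2 m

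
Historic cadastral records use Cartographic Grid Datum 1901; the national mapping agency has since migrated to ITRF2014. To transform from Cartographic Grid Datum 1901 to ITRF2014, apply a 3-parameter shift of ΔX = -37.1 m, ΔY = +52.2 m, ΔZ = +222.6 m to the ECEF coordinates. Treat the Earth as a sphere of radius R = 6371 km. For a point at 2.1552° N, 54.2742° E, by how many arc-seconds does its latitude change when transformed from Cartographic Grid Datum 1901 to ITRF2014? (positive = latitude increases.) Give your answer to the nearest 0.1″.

sin φ = 0.037606, cos φ = 0.999293, sin λ = 0.811821, cos λ = 0.583907.
North component: ΔN = −sin φ cos λ·ΔX − sin φ sin λ·ΔY + cos φ·ΔZ = −(0.037606)(0.583907)(-37.1) − (0.037606)(0.811821)(52.2) + (0.999293)(222.6) = 221.66 m.
1° of latitude spans πR/180 = 111195 m, so Δφ = 221.66 / 111195 × 3600 = 7.176″.

Δφ = 7.2″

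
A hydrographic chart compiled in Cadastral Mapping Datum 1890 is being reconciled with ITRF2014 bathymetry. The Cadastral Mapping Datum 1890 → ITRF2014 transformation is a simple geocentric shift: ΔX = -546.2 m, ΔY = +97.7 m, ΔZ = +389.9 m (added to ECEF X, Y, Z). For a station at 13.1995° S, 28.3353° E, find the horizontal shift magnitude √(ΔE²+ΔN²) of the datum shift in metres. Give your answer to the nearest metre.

445 m

At φ = -13.1995°, λ = 28.3353°: sin φ = -0.228342, cos φ = 0.973581, sin λ = 0.474631, cos λ = 0.880185.
ΔE = −sin λ·ΔX + cos λ·ΔY = −(0.474631)·(-546.2) + (0.880185)·(97.7) = 345.24 m.
ΔN = −sin φ cos λ·ΔX − sin φ sin λ·ΔY + cos φ·ΔZ = −(-0.228342)(0.880185)(-546.2) − (-0.228342)(0.474631)(97.7) + (0.973581)(389.9) = 280.41 m.
Horizontal magnitude = √(ΔE² + ΔN²) = √(345.24² + 280.41²) = 444.77 m.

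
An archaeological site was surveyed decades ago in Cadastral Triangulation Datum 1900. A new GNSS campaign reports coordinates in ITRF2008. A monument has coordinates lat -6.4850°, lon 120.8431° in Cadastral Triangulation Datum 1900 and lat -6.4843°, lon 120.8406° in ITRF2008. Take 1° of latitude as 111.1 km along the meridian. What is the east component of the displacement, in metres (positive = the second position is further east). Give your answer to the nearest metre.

Δφ = -6.4843° − -6.4850° = +0.0007°; Δλ = 120.8406° − 120.8431° = -0.0025°.
ΔN = Δφ × 111100 = 77.8 m; ΔE = Δλ × 111100 × cos(-6.4850°) = -0.0025 × 111100 × 0.993601 = -276.0 m.

ΔE = -276 m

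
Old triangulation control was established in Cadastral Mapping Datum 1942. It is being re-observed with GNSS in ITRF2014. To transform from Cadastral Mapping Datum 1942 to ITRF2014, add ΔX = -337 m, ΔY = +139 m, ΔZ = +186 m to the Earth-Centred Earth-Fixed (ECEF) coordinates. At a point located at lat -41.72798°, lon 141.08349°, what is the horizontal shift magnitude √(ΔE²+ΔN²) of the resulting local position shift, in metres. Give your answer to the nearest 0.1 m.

385.6 m

At φ = -41.72798°, λ = 141.08349°: sin φ = -0.665595, cos φ = 0.746313, sin λ = 0.628187, cos λ = -0.778062.
ΔE = −sin λ·ΔX + cos λ·ΔY = −(0.628187)·(-337) + (-0.778062)·(139) = 103.55 m.
ΔN = −sin φ cos λ·ΔX − sin φ sin λ·ΔY + cos φ·ΔZ = −(-0.665595)(-0.778062)(-337) − (-0.665595)(0.628187)(139) + (0.746313)(186) = 371.46 m.
Horizontal magnitude = √(ΔE² + ΔN²) = √(103.55² + 371.46²) = 385.62 m.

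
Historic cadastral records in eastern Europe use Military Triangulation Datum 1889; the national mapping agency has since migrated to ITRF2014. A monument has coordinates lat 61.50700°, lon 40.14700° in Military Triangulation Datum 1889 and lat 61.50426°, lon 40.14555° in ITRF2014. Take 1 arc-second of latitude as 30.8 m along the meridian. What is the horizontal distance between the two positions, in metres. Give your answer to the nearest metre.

313 m

Δφ = 61.50426° − 61.50700° = -0.00274°; Δλ = 40.14555° − 40.14700° = -0.00145°.
1° of latitude = 3600 × 30.80 = 110880 m.
ΔN = Δφ × 110880 = -303.8 m; ΔE = Δλ × 110880 × cos(61.50700°) = -0.00145 × 110880 × 0.477051 = -76.7 m.
Distance = √(ΔE² + ΔN²) = √((-76.7)² + (-303.8)²) = 313.3 m.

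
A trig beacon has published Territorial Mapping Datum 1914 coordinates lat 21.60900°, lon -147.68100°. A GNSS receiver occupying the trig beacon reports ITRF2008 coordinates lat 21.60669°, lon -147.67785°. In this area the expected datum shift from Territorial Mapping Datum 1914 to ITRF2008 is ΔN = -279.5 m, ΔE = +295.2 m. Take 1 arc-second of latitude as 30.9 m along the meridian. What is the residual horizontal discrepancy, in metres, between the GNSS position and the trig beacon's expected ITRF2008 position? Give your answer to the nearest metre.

38 m

Observed coordinate differences: Δφ = -0.00231°, Δλ = +0.00315°.
Converting to metres (1° lat = 111240 m, cos φ = 0.929719): observed ΔN = -257.0 m, observed ΔE = 325.8 m.
Subtracting the expected shift leaves a residual of -257.0 − (-279.5) = 22.5 m north and 325.8 − (295.2) = 30.6 m east.
Residual distance = √(22.5² + 30.6²) = 38.0 m.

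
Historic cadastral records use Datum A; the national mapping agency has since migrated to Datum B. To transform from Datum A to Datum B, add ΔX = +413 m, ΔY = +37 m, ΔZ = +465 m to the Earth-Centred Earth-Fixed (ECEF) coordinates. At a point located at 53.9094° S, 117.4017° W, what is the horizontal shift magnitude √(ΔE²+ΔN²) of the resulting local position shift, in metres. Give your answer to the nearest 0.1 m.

The local east axis at (φ, λ) is (−sin λ, cos λ, 0), so ΔE = −sin(-117.4017°)·413 + cos(-117.4017°)·37 = 349.63 m.
The local north axis is (−sin φ cos λ, −sin φ sin λ, cos φ), giving ΔN = -153.596 − 26.545 + 273.915 = 93.77 m.
Horizontal magnitude = √(ΔE² + ΔN²) = √(349.63² + 93.77²) = 361.99 m.

362.0 m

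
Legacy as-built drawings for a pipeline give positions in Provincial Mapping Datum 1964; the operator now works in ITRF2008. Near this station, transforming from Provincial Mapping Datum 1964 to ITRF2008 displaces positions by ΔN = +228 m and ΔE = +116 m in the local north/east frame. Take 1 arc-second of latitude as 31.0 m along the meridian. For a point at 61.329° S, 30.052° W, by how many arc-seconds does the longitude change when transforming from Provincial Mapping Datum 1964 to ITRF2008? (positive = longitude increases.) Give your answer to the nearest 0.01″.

Δλ = 7.80″

At latitude -61.329°, cos φ = 0.479779.
1″ of longitude at this latitude = 31.00 × cos φ = 14.8732 m, so Δλ = 116.0 / 14.8732 = 7.799″.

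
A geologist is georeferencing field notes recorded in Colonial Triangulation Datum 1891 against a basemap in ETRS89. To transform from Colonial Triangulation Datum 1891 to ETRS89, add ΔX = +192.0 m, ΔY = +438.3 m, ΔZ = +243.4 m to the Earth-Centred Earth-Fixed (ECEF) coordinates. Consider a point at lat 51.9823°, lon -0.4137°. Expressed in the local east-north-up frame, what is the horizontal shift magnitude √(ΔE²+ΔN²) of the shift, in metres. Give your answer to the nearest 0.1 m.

439.7 m

The local east axis at (φ, λ) is (−sin λ, cos λ, 0), so ΔE = −sin(-0.4137°)·192.0 + cos(-0.4137°)·438.3 = 439.67 m.
The local north axis is (−sin φ cos λ, −sin φ sin λ, cos φ), giving ΔN = -151.258 + 2.493 + 149.911 = 1.15 m.
Horizontal magnitude = √(ΔE² + ΔN²) = √(439.67² + 1.15²) = 439.68 m.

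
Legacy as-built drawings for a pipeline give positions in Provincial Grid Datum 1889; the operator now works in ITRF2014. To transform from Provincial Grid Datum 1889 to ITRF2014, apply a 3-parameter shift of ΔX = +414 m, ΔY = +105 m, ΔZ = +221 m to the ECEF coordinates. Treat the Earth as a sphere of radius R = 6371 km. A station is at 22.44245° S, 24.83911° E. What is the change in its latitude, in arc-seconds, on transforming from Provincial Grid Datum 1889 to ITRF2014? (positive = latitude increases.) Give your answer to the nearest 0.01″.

Δφ = 11.80″

sin φ = -0.381755, cos φ = 0.924263, sin λ = 0.420072, cos λ = 0.907491.
North component: ΔN = −sin φ cos λ·ΔX − sin φ sin λ·ΔY + cos φ·ΔZ = −(-0.381755)(0.907491)(414) − (-0.381755)(0.420072)(105) + (0.924263)(221) = 364.53 m.
1° of latitude spans πR/180 = 111195 m, so Δφ = 364.53 / 111195 × 3600 = 11.802″.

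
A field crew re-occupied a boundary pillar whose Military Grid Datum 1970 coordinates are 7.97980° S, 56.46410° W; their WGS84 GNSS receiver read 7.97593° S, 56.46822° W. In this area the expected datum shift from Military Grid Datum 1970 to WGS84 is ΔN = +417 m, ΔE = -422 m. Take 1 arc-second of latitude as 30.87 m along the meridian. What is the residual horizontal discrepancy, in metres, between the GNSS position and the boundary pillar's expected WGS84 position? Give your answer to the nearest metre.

Observed coordinate differences: Δφ = +0.00387°, Δλ = -0.00412°.
Converting to metres (1° lat = 111132 m, cos φ = 0.990317): observed ΔN = 430.1 m, observed ΔE = -453.4 m.
Subtracting the expected shift leaves a residual of 430.1 − (417) = 13.1 m north and -453.4 − (-422) = -31.4 m east.
Residual distance = √(13.1² + (-31.4)²) = 34.0 m.

34 m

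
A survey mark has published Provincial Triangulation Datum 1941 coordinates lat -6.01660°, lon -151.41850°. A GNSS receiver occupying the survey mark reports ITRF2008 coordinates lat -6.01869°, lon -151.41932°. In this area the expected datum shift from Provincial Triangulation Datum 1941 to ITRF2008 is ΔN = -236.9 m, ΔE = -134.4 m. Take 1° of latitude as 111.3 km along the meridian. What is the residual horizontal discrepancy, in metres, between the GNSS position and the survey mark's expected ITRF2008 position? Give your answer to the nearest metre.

44 m

Observed coordinate differences: Δφ = -0.00209°, Δλ = -0.00082°.
Converting to metres (1° lat = 111300 m, cos φ = 0.994492): observed ΔN = -232.6 m, observed ΔE = -90.8 m.
Subtracting the expected shift leaves a residual of -232.6 − (-236.9) = 4.3 m north and -90.8 − (-134.4) = 43.6 m east.
Residual distance = √(4.3² + 43.6²) = 43.8 m.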